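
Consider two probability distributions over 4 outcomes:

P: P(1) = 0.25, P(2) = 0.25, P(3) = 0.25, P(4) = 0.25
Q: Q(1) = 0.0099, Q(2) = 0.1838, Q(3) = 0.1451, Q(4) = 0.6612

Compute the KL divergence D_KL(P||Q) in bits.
1.1210 bits

D_KL(P||Q) = Σ P(x) log₂(P(x)/Q(x))

Computing term by term:
  P(1)·log₂(P(1)/Q(1)) = 0.25·log₂(0.25/0.0099) = 1.16459
  P(2)·log₂(P(2)/Q(2)) = 0.25·log₂(0.25/0.1838) = 0.11095
  P(3)·log₂(P(3)/Q(3)) = 0.25·log₂(0.25/0.1451) = 0.19622
  P(4)·log₂(P(4)/Q(4)) = 0.25·log₂(0.25/0.6612) = -0.35079

D_KL(P||Q) = 1.16459 + 0.11095 + 0.19622 - 0.35079 = 1.12097 ≈ 1.1210 bits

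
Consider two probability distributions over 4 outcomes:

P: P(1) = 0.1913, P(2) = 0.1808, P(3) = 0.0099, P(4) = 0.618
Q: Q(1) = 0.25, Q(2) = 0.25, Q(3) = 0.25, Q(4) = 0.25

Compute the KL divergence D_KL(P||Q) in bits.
0.6024 bits

D_KL(P||Q) = Σ P(x) log₂(P(x)/Q(x))

Computing term by term:
  P(1)·log₂(P(1)/Q(1)) = 0.1913·log₂(0.1913/0.25) = -0.07386
  P(2)·log₂(P(2)/Q(2)) = 0.1808·log₂(0.1808/0.25) = -0.08453
  P(3)·log₂(P(3)/Q(3)) = 0.0099·log₂(0.0099/0.25) = -0.04612
  P(4)·log₂(P(4)/Q(4)) = 0.618·log₂(0.618/0.25) = 0.80691

D_KL(P||Q) = -0.07386 - 0.08453 - 0.04612 + 0.80691 = 0.60240 ≈ 0.6024 bits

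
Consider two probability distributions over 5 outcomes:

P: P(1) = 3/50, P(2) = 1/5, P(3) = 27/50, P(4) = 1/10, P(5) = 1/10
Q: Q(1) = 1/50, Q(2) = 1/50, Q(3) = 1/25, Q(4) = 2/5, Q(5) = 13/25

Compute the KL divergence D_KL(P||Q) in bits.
2.3493 bits

D_KL(P||Q) = Σ P(x) log₂(P(x)/Q(x))

Computing term by term:
  P(1)·log₂(P(1)/Q(1)) = (3/50)·log₂((3/50)/(1/50)) = 0.09510
  P(2)·log₂(P(2)/Q(2)) = (1/5)·log₂((1/5)/(1/50)) = 0.66439
  P(3)·log₂(P(3)/Q(3)) = (27/50)·log₂((27/50)/(1/25)) = 2.02764
  P(4)·log₂(P(4)/Q(4)) = (1/10)·log₂((1/10)/(2/5)) = -0.20000
  P(5)·log₂(P(5)/Q(5)) = (1/10)·log₂((1/10)/(13/25)) = -0.23785

D_KL(P||Q) = 0.09510 + 0.66439 + 2.02764 - 0.20000 - 0.23785 = 2.34928 ≈ 2.3493 bits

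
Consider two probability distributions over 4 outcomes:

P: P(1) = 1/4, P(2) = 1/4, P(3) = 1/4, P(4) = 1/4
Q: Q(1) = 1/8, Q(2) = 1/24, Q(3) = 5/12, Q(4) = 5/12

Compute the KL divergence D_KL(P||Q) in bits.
0.5278 bits

D_KL(P||Q) = Σ P(x) log₂(P(x)/Q(x))

Computing term by term:
  P(1)·log₂(P(1)/Q(1)) = (1/4)·log₂((1/4)/(1/8)) = 0.25000
  P(2)·log₂(P(2)/Q(2)) = (1/4)·log₂((1/4)/(1/24)) = 0.64624
  P(3)·log₂(P(3)/Q(3)) = (1/4)·log₂((1/4)/(5/12)) = -0.18424
  P(4)·log₂(P(4)/Q(4)) = (1/4)·log₂((1/4)/(5/12)) = -0.18424

D_KL(P||Q) = 0.25000 + 0.64624 - 0.18424 - 0.18424 = 0.52776 ≈ 0.5278 bits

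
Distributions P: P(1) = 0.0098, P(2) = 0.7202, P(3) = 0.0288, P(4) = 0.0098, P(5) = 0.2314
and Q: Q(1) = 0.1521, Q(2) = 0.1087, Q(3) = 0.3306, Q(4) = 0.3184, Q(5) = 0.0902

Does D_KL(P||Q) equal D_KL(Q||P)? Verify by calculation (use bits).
D_KL(P||Q) = 2.0899 bits, D_KL(Q||P) = 2.9456 bits. No — D_KL(P||Q) ≠ D_KL(Q||P) for this pair.

D_KL(P||Q) = Σ P(x) log₂(P(x)/Q(x))

Computing term by term:
  P(1)·log₂(P(1)/Q(1)) = 0.0098·log₂(0.0098/0.1521) = -0.03877
  P(2)·log₂(P(2)/Q(2)) = 0.7202·log₂(0.7202/0.1087) = 1.96474
  P(3)·log₂(P(3)/Q(3)) = 0.0288·log₂(0.0288/0.3306) = -0.10140
  P(4)·log₂(P(4)/Q(4)) = 0.0098·log₂(0.0098/0.3184) = -0.04921
  P(5)·log₂(P(5)/Q(5)) = 0.2314·log₂(0.2314/0.0902) = 0.31452

D_KL(P||Q) = -0.03877 + 1.96474 - 0.10140 - 0.04921 + 0.31452 = 2.08988 ≈ 2.0899 bits

D_KL(Q||P) = Σ Q(x) log₂(Q(x)/P(x))

Computing term by term:
  Q(1)·log₂(Q(1)/P(1)) = 0.1521·log₂(0.1521/0.0098) = 0.60172
  Q(2)·log₂(Q(2)/P(2)) = 0.1087·log₂(0.1087/0.7202) = -0.29654
  Q(3)·log₂(Q(3)/P(3)) = 0.3306·log₂(0.3306/0.0288) = 1.16402
  Q(4)·log₂(Q(4)/P(4)) = 0.3184·log₂(0.3184/0.0098) = 1.59898
  Q(5)·log₂(Q(5)/P(5)) = 0.0902·log₂(0.0902/0.2314) = -0.12260

D_KL(Q||P) = 0.60172 - 0.29654 + 1.16402 + 1.59898 - 0.12260 = 2.94558 ≈ 2.9456 bits

These are NOT equal (difference: 0.8557 bits). KL divergence is asymmetric: D_KL(P||Q) ≠ D_KL(Q||P) in general.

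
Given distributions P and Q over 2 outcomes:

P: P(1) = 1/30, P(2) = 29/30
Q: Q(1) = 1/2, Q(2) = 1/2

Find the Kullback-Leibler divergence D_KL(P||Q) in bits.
0.7892 bits

D_KL(P||Q) = Σ P(x) log₂(P(x)/Q(x))

Computing term by term:
  P(1)·log₂(P(1)/Q(1)) = (1/30)·log₂((1/30)/(1/2)) = -0.13023
  P(2)·log₂(P(2)/Q(2)) = (29/30)·log₂((29/30)/(1/2)) = 0.91939

D_KL(P||Q) = -0.13023 + 0.91939 = 0.78916 ≈ 0.7892 bits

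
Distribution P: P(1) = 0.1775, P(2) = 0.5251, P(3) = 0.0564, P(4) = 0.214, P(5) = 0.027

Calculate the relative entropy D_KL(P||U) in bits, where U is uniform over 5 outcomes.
0.5406 bits

U(i) = 1/5 for all i

D_KL(P||U) = Σ P(x) log₂(P(x) / (1/5))
           = Σ P(x) log₂(P(x)) + log₂(5)
           = log₂(5) - H(P)

H(P) = -Σ P(x) log₂(P(x)):
  -P(1)·log₂(P(1)) = -(0.1775)·log₂(0.1775) = 0.44270
  -P(2)·log₂(P(2)) = -(0.5251)·log₂(0.5251) = 0.48799
  -P(3)·log₂(P(3)) = -(0.0564)·log₂(0.0564) = 0.23396
  -P(4)·log₂(P(4)) = -(0.214)·log₂(0.214) = 0.47600
  -P(5)·log₂(P(5)) = -(0.027)·log₂(0.027) = 0.14069
H(P) = 0.44270 + 0.48799 + 0.23396 + 0.47600 + 0.14069 = 1.78134 bits

log₂(5) = 2.32193 bits

D_KL(P||U) = 2.32193 - 1.78134 = 0.54059 ≈ 0.5406 bits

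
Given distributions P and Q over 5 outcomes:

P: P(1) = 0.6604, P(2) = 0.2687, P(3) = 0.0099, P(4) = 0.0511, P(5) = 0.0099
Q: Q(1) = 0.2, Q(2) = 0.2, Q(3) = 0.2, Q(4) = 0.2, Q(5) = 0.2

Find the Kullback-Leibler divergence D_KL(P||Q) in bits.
1.0661 bits

D_KL(P||Q) = Σ P(x) log₂(P(x)/Q(x))

Computing term by term:
  P(1)·log₂(P(1)/Q(1)) = 0.6604·log₂(0.6604/0.2) = 1.13809
  P(2)·log₂(P(2)/Q(2)) = 0.2687·log₂(0.2687/0.2) = 0.11447
  P(3)·log₂(P(3)/Q(3)) = 0.0099·log₂(0.0099/0.2) = -0.04293
  P(4)·log₂(P(4)/Q(4)) = 0.0511·log₂(0.0511/0.2) = -0.10060
  P(5)·log₂(P(5)/Q(5)) = 0.0099·log₂(0.0099/0.2) = -0.04293

D_KL(P||Q) = 1.13809 + 0.11447 - 0.04293 - 0.10060 - 0.04293 = 1.06610 ≈ 1.0661 bits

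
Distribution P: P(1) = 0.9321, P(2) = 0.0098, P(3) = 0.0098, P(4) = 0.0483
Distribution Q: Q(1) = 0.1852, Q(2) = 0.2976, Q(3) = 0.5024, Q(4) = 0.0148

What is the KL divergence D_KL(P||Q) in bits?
2.1516 bits

D_KL(P||Q) = Σ P(x) log₂(P(x)/Q(x))

Computing term by term:
  P(1)·log₂(P(1)/Q(1)) = 0.9321·log₂(0.9321/0.1852) = 2.17310
  P(2)·log₂(P(2)/Q(2)) = 0.0098·log₂(0.0098/0.2976) = -0.04826
  P(3)·log₂(P(3)/Q(3)) = 0.0098·log₂(0.0098/0.5024) = -0.05566
  P(4)·log₂(P(4)/Q(4)) = 0.0483·log₂(0.0483/0.0148) = 0.08242

D_KL(P||Q) = 2.17310 - 0.04826 - 0.05566 + 0.08242 = 2.15160 ≈ 2.1516 bits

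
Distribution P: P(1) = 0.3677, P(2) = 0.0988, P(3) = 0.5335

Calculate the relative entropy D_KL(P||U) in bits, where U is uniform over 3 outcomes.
0.2407 bits

U(i) = 1/3 for all i

D_KL(P||U) = Σ P(x) log₂(P(x) / (1/3))
           = Σ P(x) log₂(P(x)) + log₂(3)
           = log₂(3) - H(P)

H(P) = -Σ P(x) log₂(P(x)):
  -P(1)·log₂(P(1)) = -(0.3677)·log₂(0.3677) = 0.53074
  -P(2)·log₂(P(2)) = -(0.0988)·log₂(0.0988) = 0.32993
  -P(3)·log₂(P(3)) = -(0.5335)·log₂(0.5335) = 0.48359
H(P) = 0.53074 + 0.32993 + 0.48359 = 1.34426 bits

log₂(3) = 1.58496 bits

D_KL(P||U) = 1.58496 - 1.34426 = 0.24070 ≈ 0.2407 bits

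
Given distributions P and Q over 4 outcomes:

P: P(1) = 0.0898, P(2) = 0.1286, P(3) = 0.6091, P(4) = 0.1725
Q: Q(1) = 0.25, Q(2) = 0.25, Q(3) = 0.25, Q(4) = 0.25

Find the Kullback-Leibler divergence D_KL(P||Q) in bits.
0.4342 bits

D_KL(P||Q) = Σ P(x) log₂(P(x)/Q(x))

Computing term by term:
  P(1)·log₂(P(1)/Q(1)) = 0.0898·log₂(0.0898/0.25) = -0.13265
  P(2)·log₂(P(2)/Q(2)) = 0.1286·log₂(0.1286/0.25) = -0.12333
  P(3)·log₂(P(3)/Q(3)) = 0.6091·log₂(0.6091/0.25) = 0.78254
  P(4)·log₂(P(4)/Q(4)) = 0.1725·log₂(0.1725/0.25) = -0.09234

D_KL(P||Q) = -0.13265 - 0.12333 + 0.78254 - 0.09234 = 0.43422 ≈ 0.4342 bits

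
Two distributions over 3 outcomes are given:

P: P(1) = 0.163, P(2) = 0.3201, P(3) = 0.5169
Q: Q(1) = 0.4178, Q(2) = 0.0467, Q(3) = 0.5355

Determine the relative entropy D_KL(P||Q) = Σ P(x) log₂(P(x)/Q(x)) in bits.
0.6412 bits

D_KL(P||Q) = Σ P(x) log₂(P(x)/Q(x))

Computing term by term:
  P(1)·log₂(P(1)/Q(1)) = 0.163·log₂(0.163/0.4178) = -0.22134
  P(2)·log₂(P(2)/Q(2)) = 0.3201·log₂(0.3201/0.0467) = 0.88893
  P(3)·log₂(P(3)/Q(3)) = 0.5169·log₂(0.5169/0.5355) = -0.02636

D_KL(P||Q) = -0.22134 + 0.88893 - 0.02636 = 0.64123 ≈ 0.6412 bits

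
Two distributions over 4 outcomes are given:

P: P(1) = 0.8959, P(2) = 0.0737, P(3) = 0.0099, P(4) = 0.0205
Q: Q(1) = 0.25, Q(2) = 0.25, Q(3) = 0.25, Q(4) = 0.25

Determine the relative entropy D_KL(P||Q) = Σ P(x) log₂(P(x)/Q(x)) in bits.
1.3998 bits

D_KL(P||Q) = Σ P(x) log₂(P(x)/Q(x))

Computing term by term:
  P(1)·log₂(P(1)/Q(1)) = 0.8959·log₂(0.8959/0.25) = 1.64972
  P(2)·log₂(P(2)/Q(2)) = 0.0737·log₂(0.0737/0.25) = -0.12987
  P(3)·log₂(P(3)/Q(3)) = 0.0099·log₂(0.0099/0.25) = -0.04612
  P(4)·log₂(P(4)/Q(4)) = 0.0205·log₂(0.0205/0.25) = -0.07397

D_KL(P||Q) = 1.64972 - 0.12987 - 0.04612 - 0.07397 = 1.39976 ≈ 1.3998 bits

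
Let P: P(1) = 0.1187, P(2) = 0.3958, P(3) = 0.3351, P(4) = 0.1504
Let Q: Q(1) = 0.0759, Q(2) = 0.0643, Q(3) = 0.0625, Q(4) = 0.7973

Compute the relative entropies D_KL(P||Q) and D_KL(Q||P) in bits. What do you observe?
D_KL(P||Q) = 1.5642 bits, D_KL(Q||P) = 1.5496 bits. The two directions give different values (D_KL(P||Q) exceeds D_KL(Q||P) by 0.0146 bits): KL divergence is asymmetric.

D_KL(P||Q) = Σ P(x) log₂(P(x)/Q(x))

Computing term by term:
  P(1)·log₂(P(1)/Q(1)) = 0.1187·log₂(0.1187/0.0759) = 0.07658
  P(2)·log₂(P(2)/Q(2)) = 0.3958·log₂(0.3958/0.0643) = 1.03774
  P(3)·log₂(P(3)/Q(3)) = 0.3351·log₂(0.3351/0.0625) = 0.81183
  P(4)·log₂(P(4)/Q(4)) = 0.1504·log₂(0.1504/0.7973) = -0.36191

D_KL(P||Q) = 0.07658 + 1.03774 + 0.81183 - 0.36191 = 1.56424 ≈ 1.5642 bits

D_KL(Q||P) = Σ Q(x) log₂(Q(x)/P(x))

Computing term by term:
  Q(1)·log₂(Q(1)/P(1)) = 0.0759·log₂(0.0759/0.1187) = -0.04897
  Q(2)·log₂(Q(2)/P(2)) = 0.0643·log₂(0.0643/0.3958) = -0.16859
  Q(3)·log₂(Q(3)/P(3)) = 0.0625·log₂(0.0625/0.3351) = -0.15142
  Q(4)·log₂(Q(4)/P(4)) = 0.7973·log₂(0.7973/0.1504) = 1.91856

D_KL(Q||P) = -0.04897 - 0.16859 - 0.15142 + 1.91856 = 1.54958 ≈ 1.5496 bits

These are NOT equal (difference: 0.0146 bits). KL divergence is asymmetric: D_KL(P||Q) ≠ D_KL(Q||P) in general.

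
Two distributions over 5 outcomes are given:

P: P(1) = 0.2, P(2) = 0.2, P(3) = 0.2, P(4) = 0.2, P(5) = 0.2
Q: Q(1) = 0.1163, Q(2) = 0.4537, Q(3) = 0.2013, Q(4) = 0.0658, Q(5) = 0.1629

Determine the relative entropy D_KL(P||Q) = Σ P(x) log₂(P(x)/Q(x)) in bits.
0.2982 bits

D_KL(P||Q) = Σ P(x) log₂(P(x)/Q(x))

Computing term by term:
  P(1)·log₂(P(1)/Q(1)) = 0.2·log₂(0.2/0.1163) = 0.15643
  P(2)·log₂(P(2)/Q(2)) = 0.2·log₂(0.2/0.4537) = -0.23635
  P(3)·log₂(P(3)/Q(3)) = 0.2·log₂(0.2/0.2013) = -0.00187
  P(4)·log₂(P(4)/Q(4)) = 0.2·log₂(0.2/0.0658) = 0.32077
  P(5)·log₂(P(5)/Q(5)) = 0.2·log₂(0.2/0.1629) = 0.05920

D_KL(P||Q) = 0.15643 - 0.23635 - 0.00187 + 0.32077 + 0.05920 = 0.29818 ≈ 0.2982 bits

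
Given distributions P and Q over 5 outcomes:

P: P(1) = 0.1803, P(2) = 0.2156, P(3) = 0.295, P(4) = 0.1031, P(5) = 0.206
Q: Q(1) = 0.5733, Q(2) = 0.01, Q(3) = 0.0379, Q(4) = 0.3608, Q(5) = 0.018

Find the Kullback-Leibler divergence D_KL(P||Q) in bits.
2.0657 bits

D_KL(P||Q) = Σ P(x) log₂(P(x)/Q(x))

Computing term by term:
  P(1)·log₂(P(1)/Q(1)) = 0.1803·log₂(0.1803/0.5733) = -0.30090
  P(2)·log₂(P(2)/Q(2)) = 0.2156·log₂(0.2156/0.01) = 0.95517
  P(3)·log₂(P(3)/Q(3)) = 0.295·log₂(0.295/0.0379) = 0.87333
  P(4)·log₂(P(4)/Q(4)) = 0.1031·log₂(0.1031/0.3608) = -0.18632
  P(5)·log₂(P(5)/Q(5)) = 0.206·log₂(0.206/0.018) = 0.72441

D_KL(P||Q) = -0.30090 + 0.95517 + 0.87333 - 0.18632 + 0.72441 = 2.06569 ≈ 2.0657 bits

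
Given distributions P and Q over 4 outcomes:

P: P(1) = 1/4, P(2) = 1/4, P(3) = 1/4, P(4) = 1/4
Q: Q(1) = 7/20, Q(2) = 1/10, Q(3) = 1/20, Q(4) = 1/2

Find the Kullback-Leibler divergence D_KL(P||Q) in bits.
0.5396 bits

D_KL(P||Q) = Σ P(x) log₂(P(x)/Q(x))

Computing term by term:
  P(1)·log₂(P(1)/Q(1)) = (1/4)·log₂((1/4)/(7/20)) = -0.12136
  P(2)·log₂(P(2)/Q(2)) = (1/4)·log₂((1/4)/(1/10)) = 0.33048
  P(3)·log₂(P(3)/Q(3)) = (1/4)·log₂((1/4)/(1/20)) = 0.58048
  P(4)·log₂(P(4)/Q(4)) = (1/4)·log₂((1/4)/(1/2)) = -0.25000

D_KL(P||Q) = -0.12136 + 0.33048 + 0.58048 - 0.25000 = 0.53960 ≈ 0.5396 bits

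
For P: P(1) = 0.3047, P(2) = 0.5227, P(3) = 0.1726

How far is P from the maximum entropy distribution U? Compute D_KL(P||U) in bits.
0.1359 bits

U(i) = 1/3 for all i

D_KL(P||U) = Σ P(x) log₂(P(x) / (1/3))
           = Σ P(x) log₂(P(x)) + log₂(3)
           = log₂(3) - H(P)

H(P) = -Σ P(x) log₂(P(x)):
  -P(1)·log₂(P(1)) = -(0.3047)·log₂(0.3047) = 0.52242
  -P(2)·log₂(P(2)) = -(0.5227)·log₂(0.5227) = 0.48922
  -P(3)·log₂(P(3)) = -(0.1726)·log₂(0.1726) = 0.43745
H(P) = 0.52242 + 0.48922 + 0.43745 = 1.44909 bits

log₂(3) = 1.58496 bits

D_KL(P||U) = 1.58496 - 1.44909 = 0.13587 ≈ 0.1359 bits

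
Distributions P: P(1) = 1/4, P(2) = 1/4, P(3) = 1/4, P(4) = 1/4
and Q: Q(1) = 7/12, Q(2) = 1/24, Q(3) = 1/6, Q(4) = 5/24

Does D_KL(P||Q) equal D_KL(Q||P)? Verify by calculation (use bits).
D_KL(P||Q) = 0.5526 bits, D_KL(Q||P) = 0.4531 bits. No — D_KL(P||Q) ≠ D_KL(Q||P) for this pair.

D_KL(P||Q) = Σ P(x) log₂(P(x)/Q(x))

Computing term by term:
  P(1)·log₂(P(1)/Q(1)) = (1/4)·log₂((1/4)/(7/12)) = -0.30560
  P(2)·log₂(P(2)/Q(2)) = (1/4)·log₂((1/4)/(1/24)) = 0.64624
  P(3)·log₂(P(3)/Q(3)) = (1/4)·log₂((1/4)/(1/6)) = 0.14624
  P(4)·log₂(P(4)/Q(4)) = (1/4)·log₂((1/4)/(5/24)) = 0.06576

D_KL(P||Q) = -0.30560 + 0.64624 + 0.14624 + 0.06576 = 0.55264 ≈ 0.5526 bits

D_KL(Q||P) = Σ Q(x) log₂(Q(x)/P(x))

Computing term by term:
  Q(1)·log₂(Q(1)/P(1)) = (7/12)·log₂((7/12)/(1/4)) = 0.71306
  Q(2)·log₂(Q(2)/P(2)) = (1/24)·log₂((1/24)/(1/4)) = -0.10771
  Q(3)·log₂(Q(3)/P(3)) = (1/6)·log₂((1/6)/(1/4)) = -0.09749
  Q(4)·log₂(Q(4)/P(4)) = (5/24)·log₂((5/24)/(1/4)) = -0.05480

D_KL(Q||P) = 0.71306 - 0.10771 - 0.09749 - 0.05480 = 0.45306 ≈ 0.4531 bits

These are NOT equal (difference: 0.0995 bits). KL divergence is asymmetric: D_KL(P||Q) ≠ D_KL(Q||P) in general.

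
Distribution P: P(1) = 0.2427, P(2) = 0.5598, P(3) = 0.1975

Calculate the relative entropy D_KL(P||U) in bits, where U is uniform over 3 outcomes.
0.1585 bits

U(i) = 1/3 for all i

D_KL(P||U) = Σ P(x) log₂(P(x) / (1/3))
           = Σ P(x) log₂(P(x)) + log₂(3)
           = log₂(3) - H(P)

H(P) = -Σ P(x) log₂(P(x)):
  -P(1)·log₂(P(1)) = -(0.2427)·log₂(0.2427) = 0.49578
  -P(2)·log₂(P(2)) = -(0.5598)·log₂(0.5598) = 0.46856
  -P(3)·log₂(P(3)) = -(0.1975)·log₂(0.1975) = 0.46216
H(P) = 0.49578 + 0.46856 + 0.46216 = 1.42650 bits

log₂(3) = 1.58496 bits

D_KL(P||U) = 1.58496 - 1.42650 = 0.15846 ≈ 0.1585 bits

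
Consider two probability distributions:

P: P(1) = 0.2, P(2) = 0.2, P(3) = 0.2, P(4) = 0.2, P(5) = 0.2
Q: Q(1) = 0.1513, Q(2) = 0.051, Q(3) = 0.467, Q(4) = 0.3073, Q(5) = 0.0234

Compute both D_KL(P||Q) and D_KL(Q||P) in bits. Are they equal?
D_KL(P||Q) = 0.7253 bits, D_KL(Q||P) = 0.5279 bits. No, they are not equal.

D_KL(P||Q) = Σ P(x) log₂(P(x)/Q(x))

Computing term by term:
  P(1)·log₂(P(1)/Q(1)) = 0.2·log₂(0.2/0.1513) = 0.08052
  P(2)·log₂(P(2)/Q(2)) = 0.2·log₂(0.2/0.051) = 0.39429
  P(3)·log₂(P(3)/Q(3)) = 0.2·log₂(0.2/0.467) = -0.24468
  P(4)·log₂(P(4)/Q(4)) = 0.2·log₂(0.2/0.3073) = -0.12393
  P(5)·log₂(P(5)/Q(5)) = 0.2·log₂(0.2/0.0234) = 0.61908

D_KL(P||Q) = 0.08052 + 0.39429 - 0.24468 - 0.12393 + 0.61908 = 0.72528 ≈ 0.7253 bits

D_KL(Q||P) = Σ Q(x) log₂(Q(x)/P(x))

Computing term by term:
  Q(1)·log₂(Q(1)/P(1)) = 0.1513·log₂(0.1513/0.2) = -0.06091
  Q(2)·log₂(Q(2)/P(2)) = 0.051·log₂(0.051/0.2) = -0.10054
  Q(3)·log₂(Q(3)/P(3)) = 0.467·log₂(0.467/0.2) = 0.57134
  Q(4)·log₂(Q(4)/P(4)) = 0.3073·log₂(0.3073/0.2) = 0.19042
  Q(5)·log₂(Q(5)/P(5)) = 0.0234·log₂(0.0234/0.2) = -0.07243

D_KL(Q||P) = -0.06091 - 0.10054 + 0.57134 + 0.19042 - 0.07243 = 0.52788 ≈ 0.5279 bits

These are NOT equal (difference: 0.1974 bits). KL divergence is asymmetric: D_KL(P||Q) ≠ D_KL(Q||P) in general.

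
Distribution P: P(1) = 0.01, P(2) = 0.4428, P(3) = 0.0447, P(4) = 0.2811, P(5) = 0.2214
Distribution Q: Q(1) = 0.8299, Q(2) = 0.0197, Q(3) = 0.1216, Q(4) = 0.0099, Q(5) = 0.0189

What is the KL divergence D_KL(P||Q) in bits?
4.0031 bits

D_KL(P||Q) = Σ P(x) log₂(P(x)/Q(x))

Computing term by term:
  P(1)·log₂(P(1)/Q(1)) = 0.01·log₂(0.01/0.8299) = -0.06375
  P(2)·log₂(P(2)/Q(2)) = 0.4428·log₂(0.4428/0.0197) = 1.98834
  P(3)·log₂(P(3)/Q(3)) = 0.0447·log₂(0.0447/0.1216) = -0.06454
  P(4)·log₂(P(4)/Q(4)) = 0.2811·log₂(0.2811/0.0099) = 1.35701
  P(5)·log₂(P(5)/Q(5)) = 0.2214·log₂(0.2214/0.0189) = 0.78601

D_KL(P||Q) = -0.06375 + 1.98834 - 0.06454 + 1.35701 + 0.78601 = 4.00307 ≈ 4.0031 bits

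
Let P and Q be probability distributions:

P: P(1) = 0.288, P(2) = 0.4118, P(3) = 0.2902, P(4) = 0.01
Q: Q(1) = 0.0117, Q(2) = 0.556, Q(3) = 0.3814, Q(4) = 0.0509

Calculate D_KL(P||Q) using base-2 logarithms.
1.0147 bits

D_KL(P||Q) = Σ P(x) log₂(P(x)/Q(x))

Computing term by term:
  P(1)·log₂(P(1)/Q(1)) = 0.288·log₂(0.288/0.0117) = 1.33099
  P(2)·log₂(P(2)/Q(2)) = 0.4118·log₂(0.4118/0.556) = -0.17837
  P(3)·log₂(P(3)/Q(3)) = 0.2902·log₂(0.2902/0.3814) = -0.11441
  P(4)·log₂(P(4)/Q(4)) = 0.01·log₂(0.01/0.0509) = -0.02348

D_KL(P||Q) = 1.33099 - 0.17837 - 0.11441 - 0.02348 = 1.01473 ≈ 1.0147 bits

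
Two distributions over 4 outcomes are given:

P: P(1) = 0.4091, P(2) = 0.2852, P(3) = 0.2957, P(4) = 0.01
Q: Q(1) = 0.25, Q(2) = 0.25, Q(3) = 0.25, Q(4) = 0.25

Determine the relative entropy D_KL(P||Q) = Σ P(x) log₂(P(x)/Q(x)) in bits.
0.3701 bits

D_KL(P||Q) = Σ P(x) log₂(P(x)/Q(x))

Computing term by term:
  P(1)·log₂(P(1)/Q(1)) = 0.4091·log₂(0.4091/0.25) = 0.29068
  P(2)·log₂(P(2)/Q(2)) = 0.2852·log₂(0.2852/0.25) = 0.05420
  P(3)·log₂(P(3)/Q(3)) = 0.2957·log₂(0.2957/0.25) = 0.07162
  P(4)·log₂(P(4)/Q(4)) = 0.01·log₂(0.01/0.25) = -0.04644

D_KL(P||Q) = 0.29068 + 0.05420 + 0.07162 - 0.04644 = 0.37006 ≈ 0.3701 bits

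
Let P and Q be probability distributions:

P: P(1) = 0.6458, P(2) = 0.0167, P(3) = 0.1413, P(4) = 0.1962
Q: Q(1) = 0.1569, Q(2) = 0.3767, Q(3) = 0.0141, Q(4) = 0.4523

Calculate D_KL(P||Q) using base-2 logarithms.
1.4766 bits

D_KL(P||Q) = Σ P(x) log₂(P(x)/Q(x))

Computing term by term:
  P(1)·log₂(P(1)/Q(1)) = 0.6458·log₂(0.6458/0.1569) = 1.31823
  P(2)·log₂(P(2)/Q(2)) = 0.0167·log₂(0.0167/0.3767) = -0.07507
  P(3)·log₂(P(3)/Q(3)) = 0.1413·log₂(0.1413/0.0141) = 0.46982
  P(4)·log₂(P(4)/Q(4)) = 0.1962·log₂(0.1962/0.4523) = -0.23641

D_KL(P||Q) = 1.31823 - 0.07507 + 0.46982 - 0.23641 = 1.47657 ≈ 1.4766 bits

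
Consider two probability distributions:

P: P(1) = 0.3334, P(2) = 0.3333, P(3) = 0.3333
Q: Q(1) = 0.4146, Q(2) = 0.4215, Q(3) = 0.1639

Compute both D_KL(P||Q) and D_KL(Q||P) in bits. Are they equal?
D_KL(P||Q) = 0.1236 bits, D_KL(Q||P) = 0.1053 bits. No, they are not equal.

D_KL(P||Q) = Σ P(x) log₂(P(x)/Q(x))

Computing term by term:
  P(1)·log₂(P(1)/Q(1)) = 0.3334·log₂(0.3334/0.4146) = -0.10484
  P(2)·log₂(P(2)/Q(2)) = 0.3333·log₂(0.3333/0.4215) = -0.11289
  P(3)·log₂(P(3)/Q(3)) = 0.3333·log₂(0.3333/0.1639) = 0.34130

D_KL(P||Q) = -0.10484 - 0.11289 + 0.34130 = 0.12357 ≈ 0.1236 bits

D_KL(Q||P) = Σ Q(x) log₂(Q(x)/P(x))

Computing term by term:
  Q(1)·log₂(Q(1)/P(1)) = 0.4146·log₂(0.4146/0.3334) = 0.13038
  Q(2)·log₂(Q(2)/P(2)) = 0.4215·log₂(0.4215/0.3333) = 0.14277
  Q(3)·log₂(Q(3)/P(3)) = 0.1639·log₂(0.1639/0.3333) = -0.16783

D_KL(Q||P) = 0.13038 + 0.14277 - 0.16783 = 0.10532 ≈ 0.1053 bits

These are NOT equal (difference: 0.0183 bits). KL divergence is asymmetric: D_KL(P||Q) ≠ D_KL(Q||P) in general.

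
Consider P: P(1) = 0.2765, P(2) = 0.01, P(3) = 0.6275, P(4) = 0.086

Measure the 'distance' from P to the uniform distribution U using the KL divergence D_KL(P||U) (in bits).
0.6945 bits

U(i) = 1/4 for all i

D_KL(P||U) = Σ P(x) log₂(P(x) / (1/4))
           = Σ P(x) log₂(P(x)) + log₂(4)
           = log₂(4) - H(P)

H(P) = -Σ P(x) log₂(P(x)):
  -P(1)·log₂(P(1)) = -(0.2765)·log₂(0.2765) = 0.51281
  -P(2)·log₂(P(2)) = -(0.01)·log₂(0.01) = 0.06644
  -P(3)·log₂(P(3)) = -(0.6275)·log₂(0.6275) = 0.42188
  -P(4)·log₂(P(4)) = -(0.086)·log₂(0.086) = 0.30440
H(P) = 0.51281 + 0.06644 + 0.42188 + 0.30440 = 1.30553 bits

log₂(4) = 2.00000 bits

D_KL(P||U) = 2.00000 - 1.30553 = 0.69447 ≈ 0.6945 bits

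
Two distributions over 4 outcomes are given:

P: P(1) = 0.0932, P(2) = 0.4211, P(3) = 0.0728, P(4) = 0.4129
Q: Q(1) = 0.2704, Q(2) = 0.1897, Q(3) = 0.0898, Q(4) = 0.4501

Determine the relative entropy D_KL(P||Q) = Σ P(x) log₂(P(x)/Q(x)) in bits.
0.2678 bits

D_KL(P||Q) = Σ P(x) log₂(P(x)/Q(x))

Computing term by term:
  P(1)·log₂(P(1)/Q(1)) = 0.0932·log₂(0.0932/0.2704) = -0.14322
  P(2)·log₂(P(2)/Q(2)) = 0.4211·log₂(0.4211/0.1897) = 0.48445
  P(3)·log₂(P(3)/Q(3)) = 0.0728·log₂(0.0728/0.0898) = -0.02204
  P(4)·log₂(P(4)/Q(4)) = 0.4129·log₂(0.4129/0.4501) = -0.05139

D_KL(P||Q) = -0.14322 + 0.48445 - 0.02204 - 0.05139 = 0.26780 ≈ 0.2678 bits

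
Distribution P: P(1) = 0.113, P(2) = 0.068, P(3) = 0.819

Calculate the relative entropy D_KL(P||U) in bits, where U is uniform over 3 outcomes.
0.7299 bits

U(i) = 1/3 for all i

D_KL(P||U) = Σ P(x) log₂(P(x) / (1/3))
           = Σ P(x) log₂(P(x)) + log₂(3)
           = log₂(3) - H(P)

H(P) = -Σ P(x) log₂(P(x)):
  -P(1)·log₂(P(1)) = -(0.113)·log₂(0.113) = 0.35545
  -P(2)·log₂(P(2)) = -(0.068)·log₂(0.068) = 0.26373
  -P(3)·log₂(P(3)) = -(0.819)·log₂(0.819) = 0.23592
H(P) = 0.35545 + 0.26373 + 0.23592 = 0.85510 bits

log₂(3) = 1.58496 bits

D_KL(P||U) = 1.58496 - 0.85510 = 0.72986 ≈ 0.7299 bits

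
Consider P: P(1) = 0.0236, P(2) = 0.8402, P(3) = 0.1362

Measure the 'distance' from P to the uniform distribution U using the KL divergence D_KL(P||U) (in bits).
0.8546 bits

U(i) = 1/3 for all i

D_KL(P||U) = Σ P(x) log₂(P(x) / (1/3))
           = Σ P(x) log₂(P(x)) + log₂(3)
           = log₂(3) - H(P)

H(P) = -Σ P(x) log₂(P(x)):
  -P(1)·log₂(P(1)) = -(0.0236)·log₂(0.0236) = 0.12756
  -P(2)·log₂(P(2)) = -(0.8402)·log₂(0.8402) = 0.21105
  -P(3)·log₂(P(3)) = -(0.1362)·log₂(0.1362) = 0.39174
H(P) = 0.12756 + 0.21105 + 0.39174 = 0.73035 bits

log₂(3) = 1.58496 bits

D_KL(P||U) = 1.58496 - 0.73035 = 0.85461 ≈ 0.8546 bits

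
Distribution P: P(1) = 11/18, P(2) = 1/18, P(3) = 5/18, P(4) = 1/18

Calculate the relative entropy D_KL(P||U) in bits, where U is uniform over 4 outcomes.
0.5892 bits

U(i) = 1/4 for all i

D_KL(P||U) = Σ P(x) log₂(P(x) / (1/4))
           = Σ P(x) log₂(P(x)) + log₂(4)
           = log₂(4) - H(P)

H(P) = -Σ P(x) log₂(P(x)):
  -P(1)·log₂(P(1)) = -(11/18)·log₂(11/18) = 0.43419
  -P(2)·log₂(P(2)) = -(1/18)·log₂(1/18) = 0.23166
  -P(3)·log₂(P(3)) = -(5/18)·log₂(5/18) = 0.51333
  -P(4)·log₂(P(4)) = -(1/18)·log₂(1/18) = 0.23166
H(P) = 0.43419 + 0.23166 + 0.51333 + 0.23166 = 1.41084 bits

log₂(4) = 2.00000 bits

D_KL(P||U) = 2.00000 - 1.41084 = 0.58916 ≈ 0.5892 bits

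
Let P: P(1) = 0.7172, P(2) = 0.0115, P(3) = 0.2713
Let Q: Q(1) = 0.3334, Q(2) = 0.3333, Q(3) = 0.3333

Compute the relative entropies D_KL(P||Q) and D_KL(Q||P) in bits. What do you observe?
D_KL(P||Q) = 0.6562 bits, D_KL(Q||P) = 1.3494 bits. The two directions give different values (D_KL(Q||P) exceeds D_KL(P||Q) by 0.6932 bits): KL divergence is asymmetric.

D_KL(P||Q) = Σ P(x) log₂(P(x)/Q(x))

Computing term by term:
  P(1)·log₂(P(1)/Q(1)) = 0.7172·log₂(0.7172/0.3334) = 0.79259
  P(2)·log₂(P(2)/Q(2)) = 0.0115·log₂(0.0115/0.3333) = -0.05586
  P(3)·log₂(P(3)/Q(3)) = 0.2713·log₂(0.2713/0.3333) = -0.08056

D_KL(P||Q) = 0.79259 - 0.05586 - 0.08056 = 0.65617 ≈ 0.6562 bits

D_KL(Q||P) = Σ Q(x) log₂(Q(x)/P(x))

Computing term by term:
  Q(1)·log₂(Q(1)/P(1)) = 0.3334·log₂(0.3334/0.7172) = -0.36845
  Q(2)·log₂(Q(2)/P(2)) = 0.3333·log₂(0.3333/0.0115) = 1.61888
  Q(3)·log₂(Q(3)/P(3)) = 0.3333·log₂(0.3333/0.2713) = 0.09897

D_KL(Q||P) = -0.36845 + 1.61888 + 0.09897 = 1.34940 ≈ 1.3494 bits

These are NOT equal (difference: 0.6932 bits). KL divergence is asymmetric: D_KL(P||Q) ≠ D_KL(Q||P) in general.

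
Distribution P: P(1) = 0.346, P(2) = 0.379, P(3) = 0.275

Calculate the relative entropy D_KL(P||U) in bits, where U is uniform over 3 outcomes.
0.0125 bits

U(i) = 1/3 for all i

D_KL(P||U) = Σ P(x) log₂(P(x) / (1/3))
           = Σ P(x) log₂(P(x)) + log₂(3)
           = log₂(3) - H(P)

H(P) = -Σ P(x) log₂(P(x)):
  -P(1)·log₂(P(1)) = -(0.346)·log₂(0.346) = 0.52978
  -P(2)·log₂(P(2)) = -(0.379)·log₂(0.379) = 0.53050
  -P(3)·log₂(P(3)) = -(0.275)·log₂(0.275) = 0.51219
H(P) = 0.52978 + 0.53050 + 0.51219 = 1.57247 bits

log₂(3) = 1.58496 bits

D_KL(P||U) = 1.58496 - 1.57247 = 0.01249 ≈ 0.0125 bits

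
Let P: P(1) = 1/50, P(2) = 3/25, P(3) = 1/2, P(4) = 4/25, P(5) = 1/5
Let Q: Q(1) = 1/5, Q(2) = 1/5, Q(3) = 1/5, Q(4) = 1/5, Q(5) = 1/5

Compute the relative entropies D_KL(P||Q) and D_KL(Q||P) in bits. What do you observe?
D_KL(P||Q) = 0.4546 bits, D_KL(Q||P) = 0.6118 bits. The two directions give different values (D_KL(Q||P) exceeds D_KL(P||Q) by 0.1572 bits): KL divergence is asymmetric.

D_KL(P||Q) = Σ P(x) log₂(P(x)/Q(x))

Computing term by term:
  P(1)·log₂(P(1)/Q(1)) = (1/50)·log₂((1/50)/(1/5)) = -0.06644
  P(2)·log₂(P(2)/Q(2)) = (3/25)·log₂((3/25)/(1/5)) = -0.08844
  P(3)·log₂(P(3)/Q(3)) = (1/2)·log₂((1/2)/(1/5)) = 0.66096
  P(4)·log₂(P(4)/Q(4)) = (4/25)·log₂((4/25)/(1/5)) = -0.05151
  P(5)·log₂(P(5)/Q(5)) = (1/5)·log₂((1/5)/(1/5)) = 0.00000

D_KL(P||Q) = -0.06644 - 0.08844 + 0.66096 - 0.05151 + 0.00000 = 0.45457 ≈ 0.4546 bits

D_KL(Q||P) = Σ Q(x) log₂(Q(x)/P(x))

Computing term by term:
  Q(1)·log₂(Q(1)/P(1)) = (1/5)·log₂((1/5)/(1/50)) = 0.66439
  Q(2)·log₂(Q(2)/P(2)) = (1/5)·log₂((1/5)/(3/25)) = 0.14739
  Q(3)·log₂(Q(3)/P(3)) = (1/5)·log₂((1/5)/(1/2)) = -0.26439
  Q(4)·log₂(Q(4)/P(4)) = (1/5)·log₂((1/5)/(4/25)) = 0.06439
  Q(5)·log₂(Q(5)/P(5)) = (1/5)·log₂((1/5)/(1/5)) = 0.00000

D_KL(Q||P) = 0.66439 + 0.14739 - 0.26439 + 0.06439 + 0.00000 = 0.61178 ≈ 0.6118 bits

These are NOT equal (difference: 0.1572 bits). KL divergence is asymmetric: D_KL(P||Q) ≠ D_KL(Q||P) in general.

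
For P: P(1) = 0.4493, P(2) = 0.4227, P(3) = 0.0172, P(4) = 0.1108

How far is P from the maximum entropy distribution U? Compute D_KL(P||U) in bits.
0.5038 bits

U(i) = 1/4 for all i

D_KL(P||U) = Σ P(x) log₂(P(x) / (1/4))
           = Σ P(x) log₂(P(x)) + log₂(4)
           = log₂(4) - H(P)

H(P) = -Σ P(x) log₂(P(x)):
  -P(1)·log₂(P(1)) = -(0.4493)·log₂(0.4493) = 0.51860
  -P(2)·log₂(P(2)) = -(0.4227)·log₂(0.4227) = 0.52512
  -P(3)·log₂(P(3)) = -(0.0172)·log₂(0.0172) = 0.10082
  -P(4)·log₂(P(4)) = -(0.1108)·log₂(0.1108) = 0.35168
H(P) = 0.51860 + 0.52512 + 0.10082 + 0.35168 = 1.49622 bits

log₂(4) = 2.00000 bits

D_KL(P||U) = 2.00000 - 1.49622 = 0.50378 ≈ 0.5038 bits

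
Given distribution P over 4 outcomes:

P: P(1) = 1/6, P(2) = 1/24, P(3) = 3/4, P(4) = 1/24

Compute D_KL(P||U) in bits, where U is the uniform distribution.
0.8758 bits

U(i) = 1/4 for all i

D_KL(P||U) = Σ P(x) log₂(P(x) / (1/4))
           = Σ P(x) log₂(P(x)) + log₂(4)
           = log₂(4) - H(P)

H(P) = -Σ P(x) log₂(P(x)):
  -P(1)·log₂(P(1)) = -(1/6)·log₂(1/6) = 0.43083
  -P(2)·log₂(P(2)) = -(1/24)·log₂(1/24) = 0.19104
  -P(3)·log₂(P(3)) = -(3/4)·log₂(3/4) = 0.31128
  -P(4)·log₂(P(4)) = -(1/24)·log₂(1/24) = 0.19104
H(P) = 0.43083 + 0.19104 + 0.31128 + 0.19104 = 1.12419 bits

log₂(4) = 2.00000 bits

D_KL(P||U) = 2.00000 - 1.12419 = 0.87581 ≈ 0.8758 bits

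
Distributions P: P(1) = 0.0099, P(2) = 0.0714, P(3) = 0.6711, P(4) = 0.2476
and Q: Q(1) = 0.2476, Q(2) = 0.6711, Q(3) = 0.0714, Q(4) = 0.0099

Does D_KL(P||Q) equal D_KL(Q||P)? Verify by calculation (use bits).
D_KL(P||Q) = 3.0425 bits, D_KL(Q||P) = 3.0425 bits. Yes — for this pair D_KL(P||Q) = D_KL(Q||P).

D_KL(P||Q) = Σ P(x) log₂(P(x)/Q(x))

Computing term by term:
  P(1)·log₂(P(1)/Q(1)) = 0.0099·log₂(0.0099/0.2476) = -0.04598
  P(2)·log₂(P(2)/Q(2)) = 0.0714·log₂(0.0714/0.6711) = -0.23080
  P(3)·log₂(P(3)/Q(3)) = 0.6711·log₂(0.6711/0.0714) = 2.16935
  P(4)·log₂(P(4)/Q(4)) = 0.2476·log₂(0.2476/0.0099) = 1.14996

D_KL(P||Q) = -0.04598 - 0.23080 + 2.16935 + 1.14996 = 3.04253 ≈ 3.0425 bits

D_KL(Q||P) = Σ Q(x) log₂(Q(x)/P(x))

Computing term by term:
  Q(1)·log₂(Q(1)/P(1)) = 0.2476·log₂(0.2476/0.0099) = 1.14996
  Q(2)·log₂(Q(2)/P(2)) = 0.6711·log₂(0.6711/0.0714) = 2.16935
  Q(3)·log₂(Q(3)/P(3)) = 0.0714·log₂(0.0714/0.6711) = -0.23080
  Q(4)·log₂(Q(4)/P(4)) = 0.0099·log₂(0.0099/0.2476) = -0.04598

D_KL(Q||P) = 1.14996 + 2.16935 - 0.23080 - 0.04598 = 3.04253 ≈ 3.0425 bits

These ARE equal here. Q is P with outcomes relabeled (Q(1) = P(4), Q(2) = P(3), Q(3) = P(2), Q(4) = P(1)) by a relabeling that is its own inverse, so the two sums contain exactly the same terms in a different order. This is a special case — KL divergence is not symmetric in general: D_KL(P||Q) ≠ D_KL(Q||P) for most P, Q.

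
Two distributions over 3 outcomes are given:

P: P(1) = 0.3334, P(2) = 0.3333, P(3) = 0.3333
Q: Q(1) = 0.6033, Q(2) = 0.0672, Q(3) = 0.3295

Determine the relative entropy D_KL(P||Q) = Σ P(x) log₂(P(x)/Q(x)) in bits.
0.4903 bits

D_KL(P||Q) = Σ P(x) log₂(P(x)/Q(x))

Computing term by term:
  P(1)·log₂(P(1)/Q(1)) = 0.3334·log₂(0.3334/0.6033) = -0.28526
  P(2)·log₂(P(2)/Q(2)) = 0.3333·log₂(0.3333/0.0672) = 0.77002
  P(3)·log₂(P(3)/Q(3)) = 0.3333·log₂(0.3333/0.3295) = 0.00551

D_KL(P||Q) = -0.28526 + 0.77002 + 0.00551 = 0.49027 ≈ 0.4903 bits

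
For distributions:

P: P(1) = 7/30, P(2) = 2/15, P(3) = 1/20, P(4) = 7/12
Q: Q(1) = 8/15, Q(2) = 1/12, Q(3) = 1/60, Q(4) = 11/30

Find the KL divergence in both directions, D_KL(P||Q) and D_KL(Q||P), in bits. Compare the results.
D_KL(P||Q) = 0.2821 bits, D_KL(Q||P) = 0.3075 bits. D_KL(Q||P) is larger than D_KL(P||Q) by 0.0254 bits; the two directions differ.

D_KL(P||Q) = Σ P(x) log₂(P(x)/Q(x))

Computing term by term:
  P(1)·log₂(P(1)/Q(1)) = (7/30)·log₂((7/30)/(8/15)) = -0.27828
  P(2)·log₂(P(2)/Q(2)) = (2/15)·log₂((2/15)/(1/12)) = 0.09041
  P(3)·log₂(P(3)/Q(3)) = (1/20)·log₂((1/20)/(1/60)) = 0.07925
  P(4)·log₂(P(4)/Q(4)) = (7/12)·log₂((7/12)/(11/30)) = 0.39075

D_KL(P||Q) = -0.27828 + 0.09041 + 0.07925 + 0.39075 = 0.28213 ≈ 0.2821 bits

D_KL(Q||P) = Σ Q(x) log₂(Q(x)/P(x))

Computing term by term:
  Q(1)·log₂(Q(1)/P(1)) = (8/15)·log₂((8/15)/(7/30)) = 0.63608
  Q(2)·log₂(Q(2)/P(2)) = (1/12)·log₂((1/12)/(2/15)) = -0.05651
  Q(3)·log₂(Q(3)/P(3)) = (1/60)·log₂((1/60)/(1/20)) = -0.02642
  Q(4)·log₂(Q(4)/P(4)) = (11/30)·log₂((11/30)/(7/12)) = -0.24561

D_KL(Q||P) = 0.63608 - 0.05651 - 0.02642 - 0.24561 = 0.30754 ≈ 0.3075 bits

These are NOT equal (difference: 0.0254 bits). KL divergence is asymmetric: D_KL(P||Q) ≠ D_KL(Q||P) in general.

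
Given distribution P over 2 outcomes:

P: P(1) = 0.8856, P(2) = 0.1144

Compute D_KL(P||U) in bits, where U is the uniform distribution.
0.4870 bits

U(i) = 1/2 for all i

D_KL(P||U) = Σ P(x) log₂(P(x) / (1/2))
           = Σ P(x) log₂(P(x)) + log₂(2)
           = log₂(2) - H(P)

H(P) = -Σ P(x) log₂(P(x)):
  -P(1)·log₂(P(1)) = -(0.8856)·log₂(0.8856) = 0.15522
  -P(2)·log₂(P(2)) = -(0.1144)·log₂(0.1144) = 0.35783
H(P) = 0.15522 + 0.35783 = 0.51305 bits

log₂(2) = 1.00000 bits

D_KL(P||U) = 1.00000 - 0.51305 = 0.48695 ≈ 0.4870 bits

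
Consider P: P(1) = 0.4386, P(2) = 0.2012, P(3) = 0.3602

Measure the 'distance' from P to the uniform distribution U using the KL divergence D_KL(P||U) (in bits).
0.0674 bits

U(i) = 1/3 for all i

D_KL(P||U) = Σ P(x) log₂(P(x) / (1/3))
           = Σ P(x) log₂(P(x)) + log₂(3)
           = log₂(3) - H(P)

H(P) = -Σ P(x) log₂(P(x)):
  -P(1)·log₂(P(1)) = -(0.4386)·log₂(0.4386) = 0.52151
  -P(2)·log₂(P(2)) = -(0.2012)·log₂(0.2012) = 0.46544
  -P(3)·log₂(P(3)) = -(0.3602)·log₂(0.3602) = 0.53062
H(P) = 0.52151 + 0.46544 + 0.53062 = 1.51757 bits

log₂(3) = 1.58496 bits

D_KL(P||U) = 1.58496 - 1.51757 = 0.06739 ≈ 0.0674 bits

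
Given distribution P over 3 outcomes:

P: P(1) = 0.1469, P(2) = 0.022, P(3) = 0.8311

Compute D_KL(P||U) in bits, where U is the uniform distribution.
0.8355 bits

U(i) = 1/3 for all i

D_KL(P||U) = Σ P(x) log₂(P(x) / (1/3))
           = Σ P(x) log₂(P(x)) + log₂(3)
           = log₂(3) - H(P)

H(P) = -Σ P(x) log₂(P(x)):
  -P(1)·log₂(P(1)) = -(0.1469)·log₂(0.1469) = 0.40649
  -P(2)·log₂(P(2)) = -(0.022)·log₂(0.022) = 0.12114
  -P(3)·log₂(P(3)) = -(0.8311)·log₂(0.8311) = 0.22183
H(P) = 0.40649 + 0.12114 + 0.22183 = 0.74946 bits

log₂(3) = 1.58496 bits

D_KL(P||U) = 1.58496 - 0.74946 = 0.83550 ≈ 0.8355 bits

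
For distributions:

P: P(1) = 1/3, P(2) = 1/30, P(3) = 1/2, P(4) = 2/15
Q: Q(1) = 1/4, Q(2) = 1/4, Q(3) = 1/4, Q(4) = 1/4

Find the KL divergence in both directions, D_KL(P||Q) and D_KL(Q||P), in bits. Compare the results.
D_KL(P||Q) = 0.4205 bits, D_KL(Q||P) = 0.5997 bits. D_KL(Q||P) is larger than D_KL(P||Q) by 0.1792 bits; the two directions differ.

D_KL(P||Q) = Σ P(x) log₂(P(x)/Q(x))

Computing term by term:
  P(1)·log₂(P(1)/Q(1)) = (1/3)·log₂((1/3)/(1/4)) = 0.13835
  P(2)·log₂(P(2)/Q(2)) = (1/30)·log₂((1/30)/(1/4)) = -0.09690
  P(3)·log₂(P(3)/Q(3)) = (1/2)·log₂((1/2)/(1/4)) = 0.50000
  P(4)·log₂(P(4)/Q(4)) = (2/15)·log₂((2/15)/(1/4)) = -0.12092

D_KL(P||Q) = 0.13835 - 0.09690 + 0.50000 - 0.12092 = 0.42053 ≈ 0.4205 bits

D_KL(Q||P) = Σ Q(x) log₂(Q(x)/P(x))

Computing term by term:
  Q(1)·log₂(Q(1)/P(1)) = (1/4)·log₂((1/4)/(1/3)) = -0.10376
  Q(2)·log₂(Q(2)/P(2)) = (1/4)·log₂((1/4)/(1/30)) = 0.72672
  Q(3)·log₂(Q(3)/P(3)) = (1/4)·log₂((1/4)/(1/2)) = -0.25000
  Q(4)·log₂(Q(4)/P(4)) = (1/4)·log₂((1/4)/(2/15)) = 0.22672

D_KL(Q||P) = -0.10376 + 0.72672 - 0.25000 + 0.22672 = 0.59968 ≈ 0.5997 bits

These are NOT equal (difference: 0.1792 bits). KL divergence is asymmetric: D_KL(P||Q) ≠ D_KL(Q||P) in general.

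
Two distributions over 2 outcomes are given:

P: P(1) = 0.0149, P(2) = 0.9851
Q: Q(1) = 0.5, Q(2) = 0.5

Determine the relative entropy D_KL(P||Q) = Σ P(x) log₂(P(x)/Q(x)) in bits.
0.8882 bits

D_KL(P||Q) = Σ P(x) log₂(P(x)/Q(x))

Computing term by term:
  P(1)·log₂(P(1)/Q(1)) = 0.0149·log₂(0.0149/0.5) = -0.07552
  P(2)·log₂(P(2)/Q(2)) = 0.9851·log₂(0.9851/0.5) = 0.96376

D_KL(P||Q) = -0.07552 + 0.96376 = 0.88824 ≈ 0.8882 bits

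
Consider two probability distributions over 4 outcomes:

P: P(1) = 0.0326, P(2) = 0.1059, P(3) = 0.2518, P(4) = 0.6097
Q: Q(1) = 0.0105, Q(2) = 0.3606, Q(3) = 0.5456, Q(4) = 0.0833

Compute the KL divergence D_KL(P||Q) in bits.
1.3361 bits

D_KL(P||Q) = Σ P(x) log₂(P(x)/Q(x))

Computing term by term:
  P(1)·log₂(P(1)/Q(1)) = 0.0326·log₂(0.0326/0.0105) = 0.05328
  P(2)·log₂(P(2)/Q(2)) = 0.1059·log₂(0.1059/0.3606) = -0.18720
  P(3)·log₂(P(3)/Q(3)) = 0.2518·log₂(0.2518/0.5456) = -0.28090
  P(4)·log₂(P(4)/Q(4)) = 0.6097·log₂(0.6097/0.0833) = 1.75088

D_KL(P||Q) = 0.05328 - 0.18720 - 0.28090 + 1.75088 = 1.33606 ≈ 1.3361 bits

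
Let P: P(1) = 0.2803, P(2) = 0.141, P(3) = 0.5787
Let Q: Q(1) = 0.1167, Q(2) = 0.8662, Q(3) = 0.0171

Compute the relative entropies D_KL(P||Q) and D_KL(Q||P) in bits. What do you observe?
D_KL(P||Q) = 2.9253 bits, D_KL(Q||P) = 2.0342 bits. The two directions give different values (D_KL(P||Q) exceeds D_KL(Q||P) by 0.8911 bits): KL divergence is asymmetric.

D_KL(P||Q) = Σ P(x) log₂(P(x)/Q(x))

Computing term by term:
  P(1)·log₂(P(1)/Q(1)) = 0.2803·log₂(0.2803/0.1167) = 0.35435
  P(2)·log₂(P(2)/Q(2)) = 0.141·log₂(0.141/0.8662) = -0.36928
  P(3)·log₂(P(3)/Q(3)) = 0.5787·log₂(0.5787/0.0171) = 2.94023

D_KL(P||Q) = 0.35435 - 0.36928 + 2.94023 = 2.92530 ≈ 2.9253 bits

D_KL(Q||P) = Σ Q(x) log₂(Q(x)/P(x))

Computing term by term:
  Q(1)·log₂(Q(1)/P(1)) = 0.1167·log₂(0.1167/0.2803) = -0.14753
  Q(2)·log₂(Q(2)/P(2)) = 0.8662·log₂(0.8662/0.141) = 2.26858
  Q(3)·log₂(Q(3)/P(3)) = 0.0171·log₂(0.0171/0.5787) = -0.08688

D_KL(Q||P) = -0.14753 + 2.26858 - 0.08688 = 2.03417 ≈ 2.0342 bits

These are NOT equal (difference: 0.8911 bits). KL divergence is asymmetric: D_KL(P||Q) ≠ D_KL(Q||P) in general.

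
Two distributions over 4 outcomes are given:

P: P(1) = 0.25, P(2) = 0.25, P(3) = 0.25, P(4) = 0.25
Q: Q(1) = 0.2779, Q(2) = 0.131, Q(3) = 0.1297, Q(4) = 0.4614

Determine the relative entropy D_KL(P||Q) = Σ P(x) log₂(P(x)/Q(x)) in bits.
0.2106 bits

D_KL(P||Q) = Σ P(x) log₂(P(x)/Q(x))

Computing term by term:
  P(1)·log₂(P(1)/Q(1)) = 0.25·log₂(0.25/0.2779) = -0.03816
  P(2)·log₂(P(2)/Q(2)) = 0.25·log₂(0.25/0.131) = 0.23309
  P(3)·log₂(P(3)/Q(3)) = 0.25·log₂(0.25/0.1297) = 0.23669
  P(4)·log₂(P(4)/Q(4)) = 0.25·log₂(0.25/0.4614) = -0.22102

D_KL(P||Q) = -0.03816 + 0.23309 + 0.23669 - 0.22102 = 0.21060 ≈ 0.2106 bits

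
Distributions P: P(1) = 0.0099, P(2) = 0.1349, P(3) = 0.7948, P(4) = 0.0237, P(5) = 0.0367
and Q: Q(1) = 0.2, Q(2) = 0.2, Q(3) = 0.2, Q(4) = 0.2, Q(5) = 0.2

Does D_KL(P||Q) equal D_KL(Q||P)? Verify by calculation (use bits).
D_KL(P||Q) = 1.2999 bits, D_KL(Q||P) = 1.6874 bits. No — D_KL(P||Q) ≠ D_KL(Q||P) for this pair.

D_KL(P||Q) = Σ P(x) log₂(P(x)/Q(x))

Computing term by term:
  P(1)·log₂(P(1)/Q(1)) = 0.0099·log₂(0.0099/0.2) = -0.04293
  P(2)·log₂(P(2)/Q(2)) = 0.1349·log₂(0.1349/0.2) = -0.07664
  P(3)·log₂(P(3)/Q(3)) = 0.7948·log₂(0.7948/0.2) = 1.58212
  P(4)·log₂(P(4)/Q(4)) = 0.0237·log₂(0.0237/0.2) = -0.07293
  P(5)·log₂(P(5)/Q(5)) = 0.0367·log₂(0.0367/0.2) = -0.08977

D_KL(P||Q) = -0.04293 - 0.07664 + 1.58212 - 0.07293 - 0.08977 = 1.29985 ≈ 1.2999 bits

D_KL(Q||P) = Σ Q(x) log₂(Q(x)/P(x))

Computing term by term:
  Q(1)·log₂(Q(1)/P(1)) = 0.2·log₂(0.2/0.0099) = 0.86729
  Q(2)·log₂(Q(2)/P(2)) = 0.2·log₂(0.2/0.1349) = 0.11362
  Q(3)·log₂(Q(3)/P(3)) = 0.2·log₂(0.2/0.7948) = -0.39812
  Q(4)·log₂(Q(4)/P(4)) = 0.2·log₂(0.2/0.0237) = 0.61541
  Q(5)·log₂(Q(5)/P(5)) = 0.2·log₂(0.2/0.0367) = 0.48923

D_KL(Q||P) = 0.86729 + 0.11362 - 0.39812 + 0.61541 + 0.48923 = 1.68743 ≈ 1.6874 bits

These are NOT equal (difference: 0.3875 bits). KL divergence is asymmetric: D_KL(P||Q) ≠ D_KL(Q||P) in general.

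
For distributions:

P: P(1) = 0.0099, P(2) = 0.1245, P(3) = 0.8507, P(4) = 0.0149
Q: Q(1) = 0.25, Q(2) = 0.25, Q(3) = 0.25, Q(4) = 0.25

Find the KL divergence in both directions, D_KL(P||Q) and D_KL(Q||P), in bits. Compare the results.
D_KL(P||Q) = 1.2710 bits, D_KL(Q||P) = 1.9915 bits. D_KL(Q||P) is larger than D_KL(P||Q) by 0.7205 bits; the two directions differ.

D_KL(P||Q) = Σ P(x) log₂(P(x)/Q(x))

Computing term by term:
  P(1)·log₂(P(1)/Q(1)) = 0.0099·log₂(0.0099/0.25) = -0.04612
  P(2)·log₂(P(2)/Q(2)) = 0.1245·log₂(0.1245/0.25) = -0.12522
  P(3)·log₂(P(3)/Q(3)) = 0.8507·log₂(0.8507/0.25) = 1.50295
  P(4)·log₂(P(4)/Q(4)) = 0.0149·log₂(0.0149/0.25) = -0.06062

D_KL(P||Q) = -0.04612 - 0.12522 + 1.50295 - 0.06062 = 1.27099 ≈ 1.2710 bits

D_KL(Q||P) = Σ Q(x) log₂(Q(x)/P(x))

Computing term by term:
  Q(1)·log₂(Q(1)/P(1)) = 0.25·log₂(0.25/0.0099) = 1.16459
  Q(2)·log₂(Q(2)/P(2)) = 0.25·log₂(0.25/0.1245) = 0.25145
  Q(3)·log₂(Q(3)/P(3)) = 0.25·log₂(0.25/0.8507) = -0.44168
  Q(4)·log₂(Q(4)/P(4)) = 0.25·log₂(0.25/0.0149) = 1.01714

D_KL(Q||P) = 1.16459 + 0.25145 - 0.44168 + 1.01714 = 1.99150 ≈ 1.9915 bits

These are NOT equal (difference: 0.7205 bits). KL divergence is asymmetric: D_KL(P||Q) ≠ D_KL(Q||P) in general.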